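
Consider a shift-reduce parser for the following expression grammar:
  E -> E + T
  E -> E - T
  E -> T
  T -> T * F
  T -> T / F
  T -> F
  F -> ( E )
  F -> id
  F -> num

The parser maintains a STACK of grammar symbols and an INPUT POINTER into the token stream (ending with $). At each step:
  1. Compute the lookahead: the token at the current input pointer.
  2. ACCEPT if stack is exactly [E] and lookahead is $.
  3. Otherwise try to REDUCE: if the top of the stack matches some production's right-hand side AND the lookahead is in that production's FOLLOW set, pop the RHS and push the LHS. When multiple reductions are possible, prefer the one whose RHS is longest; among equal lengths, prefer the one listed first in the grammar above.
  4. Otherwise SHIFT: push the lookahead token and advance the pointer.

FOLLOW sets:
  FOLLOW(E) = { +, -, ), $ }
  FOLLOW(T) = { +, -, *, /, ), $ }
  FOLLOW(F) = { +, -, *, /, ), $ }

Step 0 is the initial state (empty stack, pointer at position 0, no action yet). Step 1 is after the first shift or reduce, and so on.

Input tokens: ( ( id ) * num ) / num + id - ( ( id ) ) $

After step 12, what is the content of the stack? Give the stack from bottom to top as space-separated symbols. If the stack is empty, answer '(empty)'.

Step 1: shift (. Stack=[(] ptr=1 lookahead=( remaining=[( id ) * num ) / num + id - ( ( id ) ) $]
Step 2: shift (. Stack=[( (] ptr=2 lookahead=id remaining=[id ) * num ) / num + id - ( ( id ) ) $]
Step 3: shift id. Stack=[( ( id] ptr=3 lookahead=) remaining=[) * num ) / num + id - ( ( id ) ) $]
Step 4: reduce F->id. Stack=[( ( F] ptr=3 lookahead=) remaining=[) * num ) / num + id - ( ( id ) ) $]
Step 5: reduce T->F. Stack=[( ( T] ptr=3 lookahead=) remaining=[) * num ) / num + id - ( ( id ) ) $]
Step 6: reduce E->T. Stack=[( ( E] ptr=3 lookahead=) remaining=[) * num ) / num + id - ( ( id ) ) $]
Step 7: shift ). Stack=[( ( E )] ptr=4 lookahead=* remaining=[* num ) / num + id - ( ( id ) ) $]
Step 8: reduce F->( E ). Stack=[( F] ptr=4 lookahead=* remaining=[* num ) / num + id - ( ( id ) ) $]
Step 9: reduce T->F. Stack=[( T] ptr=4 lookahead=* remaining=[* num ) / num + id - ( ( id ) ) $]
Step 10: shift *. Stack=[( T *] ptr=5 lookahead=num remaining=[num ) / num + id - ( ( id ) ) $]
Step 11: shift num. Stack=[( T * num] ptr=6 lookahead=) remaining=[) / num + id - ( ( id ) ) $]
Step 12: reduce F->num. Stack=[( T * F] ptr=6 lookahead=) remaining=[) / num + id - ( ( id ) ) $]

Answer: ( T * F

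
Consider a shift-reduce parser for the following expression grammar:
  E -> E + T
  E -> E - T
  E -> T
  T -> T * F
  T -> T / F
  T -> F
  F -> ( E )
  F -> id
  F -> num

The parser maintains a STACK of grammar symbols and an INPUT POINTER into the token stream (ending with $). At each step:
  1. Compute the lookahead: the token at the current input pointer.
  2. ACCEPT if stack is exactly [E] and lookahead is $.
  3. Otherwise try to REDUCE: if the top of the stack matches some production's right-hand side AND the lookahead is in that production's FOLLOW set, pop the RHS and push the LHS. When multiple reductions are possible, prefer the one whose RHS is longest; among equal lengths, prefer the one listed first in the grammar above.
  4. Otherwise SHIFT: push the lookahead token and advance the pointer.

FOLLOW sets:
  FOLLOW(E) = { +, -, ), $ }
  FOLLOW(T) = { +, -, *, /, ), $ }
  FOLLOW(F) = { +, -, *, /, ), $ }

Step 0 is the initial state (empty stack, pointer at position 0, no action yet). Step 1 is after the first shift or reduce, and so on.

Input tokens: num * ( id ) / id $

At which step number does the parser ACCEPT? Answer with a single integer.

Answer: 18

Derivation:
Step 1: shift num. Stack=[num] ptr=1 lookahead=* remaining=[* ( id ) / id $]
Step 2: reduce F->num. Stack=[F] ptr=1 lookahead=* remaining=[* ( id ) / id $]
Step 3: reduce T->F. Stack=[T] ptr=1 lookahead=* remaining=[* ( id ) / id $]
Step 4: shift *. Stack=[T *] ptr=2 lookahead=( remaining=[( id ) / id $]
Step 5: shift (. Stack=[T * (] ptr=3 lookahead=id remaining=[id ) / id $]
Step 6: shift id. Stack=[T * ( id] ptr=4 lookahead=) remaining=[) / id $]
Step 7: reduce F->id. Stack=[T * ( F] ptr=4 lookahead=) remaining=[) / id $]
Step 8: reduce T->F. Stack=[T * ( T] ptr=4 lookahead=) remaining=[) / id $]
Step 9: reduce E->T. Stack=[T * ( E] ptr=4 lookahead=) remaining=[) / id $]
Step 10: shift ). Stack=[T * ( E )] ptr=5 lookahead=/ remaining=[/ id $]
Step 11: reduce F->( E ). Stack=[T * F] ptr=5 lookahead=/ remaining=[/ id $]
Step 12: reduce T->T * F. Stack=[T] ptr=5 lookahead=/ remaining=[/ id $]
Step 13: shift /. Stack=[T /] ptr=6 lookahead=id remaining=[id $]
Step 14: shift id. Stack=[T / id] ptr=7 lookahead=$ remaining=[$]
Step 15: reduce F->id. Stack=[T / F] ptr=7 lookahead=$ remaining=[$]
Step 16: reduce T->T / F. Stack=[T] ptr=7 lookahead=$ remaining=[$]
Step 17: reduce E->T. Stack=[E] ptr=7 lookahead=$ remaining=[$]
Step 18: accept. Stack=[E] ptr=7 lookahead=$ remaining=[$]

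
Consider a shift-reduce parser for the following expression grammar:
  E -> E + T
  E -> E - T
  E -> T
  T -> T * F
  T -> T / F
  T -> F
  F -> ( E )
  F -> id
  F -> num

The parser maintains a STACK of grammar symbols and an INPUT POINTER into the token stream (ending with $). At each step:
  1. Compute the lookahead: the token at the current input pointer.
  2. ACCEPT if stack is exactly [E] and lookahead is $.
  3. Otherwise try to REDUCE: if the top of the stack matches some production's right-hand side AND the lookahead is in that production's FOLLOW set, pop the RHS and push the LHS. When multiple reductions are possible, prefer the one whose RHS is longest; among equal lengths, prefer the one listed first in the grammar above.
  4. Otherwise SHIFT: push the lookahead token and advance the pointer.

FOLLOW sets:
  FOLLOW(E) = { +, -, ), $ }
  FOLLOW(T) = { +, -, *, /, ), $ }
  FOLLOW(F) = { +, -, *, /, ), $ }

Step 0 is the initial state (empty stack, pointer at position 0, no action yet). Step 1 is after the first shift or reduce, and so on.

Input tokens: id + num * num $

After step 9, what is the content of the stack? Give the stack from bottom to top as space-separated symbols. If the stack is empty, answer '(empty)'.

Step 1: shift id. Stack=[id] ptr=1 lookahead=+ remaining=[+ num * num $]
Step 2: reduce F->id. Stack=[F] ptr=1 lookahead=+ remaining=[+ num * num $]
Step 3: reduce T->F. Stack=[T] ptr=1 lookahead=+ remaining=[+ num * num $]
Step 4: reduce E->T. Stack=[E] ptr=1 lookahead=+ remaining=[+ num * num $]
Step 5: shift +. Stack=[E +] ptr=2 lookahead=num remaining=[num * num $]
Step 6: shift num. Stack=[E + num] ptr=3 lookahead=* remaining=[* num $]
Step 7: reduce F->num. Stack=[E + F] ptr=3 lookahead=* remaining=[* num $]
Step 8: reduce T->F. Stack=[E + T] ptr=3 lookahead=* remaining=[* num $]
Step 9: shift *. Stack=[E + T *] ptr=4 lookahead=num remaining=[num $]

Answer: E + T *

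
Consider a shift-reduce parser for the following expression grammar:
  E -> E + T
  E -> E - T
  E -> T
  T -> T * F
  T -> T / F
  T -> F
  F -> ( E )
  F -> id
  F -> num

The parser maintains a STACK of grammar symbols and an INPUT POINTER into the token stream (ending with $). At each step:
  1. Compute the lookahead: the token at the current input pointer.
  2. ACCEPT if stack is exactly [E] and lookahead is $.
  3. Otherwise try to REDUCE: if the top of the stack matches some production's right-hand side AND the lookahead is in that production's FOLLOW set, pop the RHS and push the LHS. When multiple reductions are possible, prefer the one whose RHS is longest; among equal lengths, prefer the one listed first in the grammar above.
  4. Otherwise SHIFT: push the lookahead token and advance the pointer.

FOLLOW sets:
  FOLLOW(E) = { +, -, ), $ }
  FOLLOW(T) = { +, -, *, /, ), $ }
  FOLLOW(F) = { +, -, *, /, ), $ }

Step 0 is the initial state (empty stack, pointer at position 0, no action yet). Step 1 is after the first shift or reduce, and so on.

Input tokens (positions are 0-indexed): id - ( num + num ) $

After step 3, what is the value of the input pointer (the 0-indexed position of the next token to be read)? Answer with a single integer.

Step 1: shift id. Stack=[id] ptr=1 lookahead=- remaining=[- ( num + num ) $]
Step 2: reduce F->id. Stack=[F] ptr=1 lookahead=- remaining=[- ( num + num ) $]
Step 3: reduce T->F. Stack=[T] ptr=1 lookahead=- remaining=[- ( num + num ) $]

Answer: 1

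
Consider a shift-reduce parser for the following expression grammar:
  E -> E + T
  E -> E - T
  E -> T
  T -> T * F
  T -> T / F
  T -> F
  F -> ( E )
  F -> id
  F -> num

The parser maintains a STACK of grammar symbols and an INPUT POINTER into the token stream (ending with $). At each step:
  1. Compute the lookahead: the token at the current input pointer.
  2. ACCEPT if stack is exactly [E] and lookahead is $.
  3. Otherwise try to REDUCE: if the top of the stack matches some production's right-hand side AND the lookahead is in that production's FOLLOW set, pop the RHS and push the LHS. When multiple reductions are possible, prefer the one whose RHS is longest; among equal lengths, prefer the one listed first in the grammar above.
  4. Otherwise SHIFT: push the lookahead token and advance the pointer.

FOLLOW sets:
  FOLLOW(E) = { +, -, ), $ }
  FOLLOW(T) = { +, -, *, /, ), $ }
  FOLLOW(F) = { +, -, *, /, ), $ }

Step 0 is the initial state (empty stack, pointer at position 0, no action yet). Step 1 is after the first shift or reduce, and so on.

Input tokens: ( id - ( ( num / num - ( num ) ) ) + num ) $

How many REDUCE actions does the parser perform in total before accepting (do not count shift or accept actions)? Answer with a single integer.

Answer: 26

Derivation:
Step 1: shift (. Stack=[(] ptr=1 lookahead=id remaining=[id - ( ( num / num - ( num ) ) ) + num ) $]
Step 2: shift id. Stack=[( id] ptr=2 lookahead=- remaining=[- ( ( num / num - ( num ) ) ) + num ) $]
Step 3: reduce F->id. Stack=[( F] ptr=2 lookahead=- remaining=[- ( ( num / num - ( num ) ) ) + num ) $]
Step 4: reduce T->F. Stack=[( T] ptr=2 lookahead=- remaining=[- ( ( num / num - ( num ) ) ) + num ) $]
Step 5: reduce E->T. Stack=[( E] ptr=2 lookahead=- remaining=[- ( ( num / num - ( num ) ) ) + num ) $]
Step 6: shift -. Stack=[( E -] ptr=3 lookahead=( remaining=[( ( num / num - ( num ) ) ) + num ) $]
Step 7: shift (. Stack=[( E - (] ptr=4 lookahead=( remaining=[( num / num - ( num ) ) ) + num ) $]
Step 8: shift (. Stack=[( E - ( (] ptr=5 lookahead=num remaining=[num / num - ( num ) ) ) + num ) $]
Step 9: shift num. Stack=[( E - ( ( num] ptr=6 lookahead=/ remaining=[/ num - ( num ) ) ) + num ) $]
Step 10: reduce F->num. Stack=[( E - ( ( F] ptr=6 lookahead=/ remaining=[/ num - ( num ) ) ) + num ) $]
Step 11: reduce T->F. Stack=[( E - ( ( T] ptr=6 lookahead=/ remaining=[/ num - ( num ) ) ) + num ) $]
Step 12: shift /. Stack=[( E - ( ( T /] ptr=7 lookahead=num remaining=[num - ( num ) ) ) + num ) $]
Step 13: shift num. Stack=[( E - ( ( T / num] ptr=8 lookahead=- remaining=[- ( num ) ) ) + num ) $]
Step 14: reduce F->num. Stack=[( E - ( ( T / F] ptr=8 lookahead=- remaining=[- ( num ) ) ) + num ) $]
Step 15: reduce T->T / F. Stack=[( E - ( ( T] ptr=8 lookahead=- remaining=[- ( num ) ) ) + num ) $]
Step 16: reduce E->T. Stack=[( E - ( ( E] ptr=8 lookahead=- remaining=[- ( num ) ) ) + num ) $]
Step 17: shift -. Stack=[( E - ( ( E -] ptr=9 lookahead=( remaining=[( num ) ) ) + num ) $]
Step 18: shift (. Stack=[( E - ( ( E - (] ptr=10 lookahead=num remaining=[num ) ) ) + num ) $]
Step 19: shift num. Stack=[( E - ( ( E - ( num] ptr=11 lookahead=) remaining=[) ) ) + num ) $]
Step 20: reduce F->num. Stack=[( E - ( ( E - ( F] ptr=11 lookahead=) remaining=[) ) ) + num ) $]
Step 21: reduce T->F. Stack=[( E - ( ( E - ( T] ptr=11 lookahead=) remaining=[) ) ) + num ) $]
Step 22: reduce E->T. Stack=[( E - ( ( E - ( E] ptr=11 lookahead=) remaining=[) ) ) + num ) $]
Step 23: shift ). Stack=[( E - ( ( E - ( E )] ptr=12 lookahead=) remaining=[) ) + num ) $]
Step 24: reduce F->( E ). Stack=[( E - ( ( E - F] ptr=12 lookahead=) remaining=[) ) + num ) $]
Step 25: reduce T->F. Stack=[( E - ( ( E - T] ptr=12 lookahead=) remaining=[) ) + num ) $]
Step 26: reduce E->E - T. Stack=[( E - ( ( E] ptr=12 lookahead=) remaining=[) ) + num ) $]
Step 27: shift ). Stack=[( E - ( ( E )] ptr=13 lookahead=) remaining=[) + num ) $]
Step 28: reduce F->( E ). Stack=[( E - ( F] ptr=13 lookahead=) remaining=[) + num ) $]
Step 29: reduce T->F. Stack=[( E - ( T] ptr=13 lookahead=) remaining=[) + num ) $]
Step 30: reduce E->T. Stack=[( E - ( E] ptr=13 lookahead=) remaining=[) + num ) $]
Step 31: shift ). Stack=[( E - ( E )] ptr=14 lookahead=+ remaining=[+ num ) $]
Step 32: reduce F->( E ). Stack=[( E - F] ptr=14 lookahead=+ remaining=[+ num ) $]
Step 33: reduce T->F. Stack=[( E - T] ptr=14 lookahead=+ remaining=[+ num ) $]
Step 34: reduce E->E - T. Stack=[( E] ptr=14 lookahead=+ remaining=[+ num ) $]
Step 35: shift +. Stack=[( E +] ptr=15 lookahead=num remaining=[num ) $]
Step 36: shift num. Stack=[( E + num] ptr=16 lookahead=) remaining=[) $]
Step 37: reduce F->num. Stack=[( E + F] ptr=16 lookahead=) remaining=[) $]
Step 38: reduce T->F. Stack=[( E + T] ptr=16 lookahead=) remaining=[) $]
Step 39: reduce E->E + T. Stack=[( E] ptr=16 lookahead=) remaining=[) $]
Step 40: shift ). Stack=[( E )] ptr=17 lookahead=$ remaining=[$]
Step 41: reduce F->( E ). Stack=[F] ptr=17 lookahead=$ remaining=[$]
Step 42: reduce T->F. Stack=[T] ptr=17 lookahead=$ remaining=[$]
Step 43: reduce E->T. Stack=[E] ptr=17 lookahead=$ remaining=[$]
Step 44: accept. Stack=[E] ptr=17 lookahead=$ remaining=[$]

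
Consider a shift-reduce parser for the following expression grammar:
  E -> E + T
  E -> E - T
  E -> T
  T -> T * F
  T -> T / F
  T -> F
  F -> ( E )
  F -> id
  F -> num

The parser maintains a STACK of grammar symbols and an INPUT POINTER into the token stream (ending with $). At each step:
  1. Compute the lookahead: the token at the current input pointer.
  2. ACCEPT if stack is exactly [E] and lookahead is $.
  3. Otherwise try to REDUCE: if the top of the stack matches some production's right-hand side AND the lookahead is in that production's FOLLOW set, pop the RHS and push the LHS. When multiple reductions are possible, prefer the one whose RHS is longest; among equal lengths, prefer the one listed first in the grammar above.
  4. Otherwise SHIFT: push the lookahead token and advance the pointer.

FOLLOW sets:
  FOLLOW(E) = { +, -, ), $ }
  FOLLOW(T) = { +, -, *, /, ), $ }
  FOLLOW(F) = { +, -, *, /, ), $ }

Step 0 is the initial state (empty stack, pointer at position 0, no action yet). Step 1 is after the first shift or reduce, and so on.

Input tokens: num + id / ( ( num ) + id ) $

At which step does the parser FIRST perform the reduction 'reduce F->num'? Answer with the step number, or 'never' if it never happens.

Answer: 2

Derivation:
Step 1: shift num. Stack=[num] ptr=1 lookahead=+ remaining=[+ id / ( ( num ) + id ) $]
Step 2: reduce F->num. Stack=[F] ptr=1 lookahead=+ remaining=[+ id / ( ( num ) + id ) $]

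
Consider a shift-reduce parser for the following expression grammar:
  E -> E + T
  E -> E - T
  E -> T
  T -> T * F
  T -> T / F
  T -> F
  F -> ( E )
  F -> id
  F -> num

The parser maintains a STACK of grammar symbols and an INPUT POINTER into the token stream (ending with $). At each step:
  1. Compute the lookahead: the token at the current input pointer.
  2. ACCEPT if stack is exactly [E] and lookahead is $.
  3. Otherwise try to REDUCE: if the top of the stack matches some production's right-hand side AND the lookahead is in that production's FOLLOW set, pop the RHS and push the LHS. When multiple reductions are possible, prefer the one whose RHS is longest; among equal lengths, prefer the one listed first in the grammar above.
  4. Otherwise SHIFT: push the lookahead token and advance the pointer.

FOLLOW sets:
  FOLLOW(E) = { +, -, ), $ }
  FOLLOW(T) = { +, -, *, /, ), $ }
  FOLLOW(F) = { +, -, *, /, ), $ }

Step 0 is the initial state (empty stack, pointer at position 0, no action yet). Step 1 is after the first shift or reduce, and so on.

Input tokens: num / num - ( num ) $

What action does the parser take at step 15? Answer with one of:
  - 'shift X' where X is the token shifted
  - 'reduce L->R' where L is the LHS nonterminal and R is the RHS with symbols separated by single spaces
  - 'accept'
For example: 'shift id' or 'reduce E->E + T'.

Answer: shift )

Derivation:
Step 1: shift num. Stack=[num] ptr=1 lookahead=/ remaining=[/ num - ( num ) $]
Step 2: reduce F->num. Stack=[F] ptr=1 lookahead=/ remaining=[/ num - ( num ) $]
Step 3: reduce T->F. Stack=[T] ptr=1 lookahead=/ remaining=[/ num - ( num ) $]
Step 4: shift /. Stack=[T /] ptr=2 lookahead=num remaining=[num - ( num ) $]
Step 5: shift num. Stack=[T / num] ptr=3 lookahead=- remaining=[- ( num ) $]
Step 6: reduce F->num. Stack=[T / F] ptr=3 lookahead=- remaining=[- ( num ) $]
Step 7: reduce T->T / F. Stack=[T] ptr=3 lookahead=- remaining=[- ( num ) $]
Step 8: reduce E->T. Stack=[E] ptr=3 lookahead=- remaining=[- ( num ) $]
Step 9: shift -. Stack=[E -] ptr=4 lookahead=( remaining=[( num ) $]
Step 10: shift (. Stack=[E - (] ptr=5 lookahead=num remaining=[num ) $]
Step 11: shift num. Stack=[E - ( num] ptr=6 lookahead=) remaining=[) $]
Step 12: reduce F->num. Stack=[E - ( F] ptr=6 lookahead=) remaining=[) $]
Step 13: reduce T->F. Stack=[E - ( T] ptr=6 lookahead=) remaining=[) $]
Step 14: reduce E->T. Stack=[E - ( E] ptr=6 lookahead=) remaining=[) $]
Step 15: shift ). Stack=[E - ( E )] ptr=7 lookahead=$ remaining=[$]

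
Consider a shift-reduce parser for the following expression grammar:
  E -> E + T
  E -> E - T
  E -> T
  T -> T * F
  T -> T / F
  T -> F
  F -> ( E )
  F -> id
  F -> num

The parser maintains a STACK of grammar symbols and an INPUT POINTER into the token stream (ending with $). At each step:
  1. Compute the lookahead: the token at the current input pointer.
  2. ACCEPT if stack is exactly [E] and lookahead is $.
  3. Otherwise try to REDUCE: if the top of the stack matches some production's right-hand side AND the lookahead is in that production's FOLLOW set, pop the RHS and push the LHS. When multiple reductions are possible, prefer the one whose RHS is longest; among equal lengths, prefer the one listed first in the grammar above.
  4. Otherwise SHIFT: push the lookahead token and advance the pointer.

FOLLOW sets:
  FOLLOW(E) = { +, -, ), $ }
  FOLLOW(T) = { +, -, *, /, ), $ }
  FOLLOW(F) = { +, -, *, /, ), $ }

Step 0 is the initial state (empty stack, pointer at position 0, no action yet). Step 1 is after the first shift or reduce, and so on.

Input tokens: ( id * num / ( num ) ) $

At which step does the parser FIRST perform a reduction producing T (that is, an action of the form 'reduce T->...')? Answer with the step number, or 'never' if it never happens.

Step 1: shift (. Stack=[(] ptr=1 lookahead=id remaining=[id * num / ( num ) ) $]
Step 2: shift id. Stack=[( id] ptr=2 lookahead=* remaining=[* num / ( num ) ) $]
Step 3: reduce F->id. Stack=[( F] ptr=2 lookahead=* remaining=[* num / ( num ) ) $]
Step 4: reduce T->F. Stack=[( T] ptr=2 lookahead=* remaining=[* num / ( num ) ) $]

Answer: 4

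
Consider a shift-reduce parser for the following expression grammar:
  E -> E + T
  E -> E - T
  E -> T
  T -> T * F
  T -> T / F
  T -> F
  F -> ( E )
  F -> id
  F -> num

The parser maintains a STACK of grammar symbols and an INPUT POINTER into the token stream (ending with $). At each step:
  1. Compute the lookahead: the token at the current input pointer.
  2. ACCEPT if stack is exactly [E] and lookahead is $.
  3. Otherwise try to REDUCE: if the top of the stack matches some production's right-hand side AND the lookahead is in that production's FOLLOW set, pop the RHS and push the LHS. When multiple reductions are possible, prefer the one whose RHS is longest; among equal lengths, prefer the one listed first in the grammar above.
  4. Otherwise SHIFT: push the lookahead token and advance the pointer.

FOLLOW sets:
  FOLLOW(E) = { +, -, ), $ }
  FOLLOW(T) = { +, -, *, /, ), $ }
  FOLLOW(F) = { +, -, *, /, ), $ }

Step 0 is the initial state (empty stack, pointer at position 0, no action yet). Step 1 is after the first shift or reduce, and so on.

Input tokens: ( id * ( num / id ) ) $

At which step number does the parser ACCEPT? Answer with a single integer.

Step 1: shift (. Stack=[(] ptr=1 lookahead=id remaining=[id * ( num / id ) ) $]
Step 2: shift id. Stack=[( id] ptr=2 lookahead=* remaining=[* ( num / id ) ) $]
Step 3: reduce F->id. Stack=[( F] ptr=2 lookahead=* remaining=[* ( num / id ) ) $]
Step 4: reduce T->F. Stack=[( T] ptr=2 lookahead=* remaining=[* ( num / id ) ) $]
Step 5: shift *. Stack=[( T *] ptr=3 lookahead=( remaining=[( num / id ) ) $]
Step 6: shift (. Stack=[( T * (] ptr=4 lookahead=num remaining=[num / id ) ) $]
Step 7: shift num. Stack=[( T * ( num] ptr=5 lookahead=/ remaining=[/ id ) ) $]
Step 8: reduce F->num. Stack=[( T * ( F] ptr=5 lookahead=/ remaining=[/ id ) ) $]
Step 9: reduce T->F. Stack=[( T * ( T] ptr=5 lookahead=/ remaining=[/ id ) ) $]
Step 10: shift /. Stack=[( T * ( T /] ptr=6 lookahead=id remaining=[id ) ) $]
Step 11: shift id. Stack=[( T * ( T / id] ptr=7 lookahead=) remaining=[) ) $]
Step 12: reduce F->id. Stack=[( T * ( T / F] ptr=7 lookahead=) remaining=[) ) $]
Step 13: reduce T->T / F. Stack=[( T * ( T] ptr=7 lookahead=) remaining=[) ) $]
Step 14: reduce E->T. Stack=[( T * ( E] ptr=7 lookahead=) remaining=[) ) $]
Step 15: shift ). Stack=[( T * ( E )] ptr=8 lookahead=) remaining=[) $]
Step 16: reduce F->( E ). Stack=[( T * F] ptr=8 lookahead=) remaining=[) $]
Step 17: reduce T->T * F. Stack=[( T] ptr=8 lookahead=) remaining=[) $]
Step 18: reduce E->T. Stack=[( E] ptr=8 lookahead=) remaining=[) $]
Step 19: shift ). Stack=[( E )] ptr=9 lookahead=$ remaining=[$]
Step 20: reduce F->( E ). Stack=[F] ptr=9 lookahead=$ remaining=[$]
Step 21: reduce T->F. Stack=[T] ptr=9 lookahead=$ remaining=[$]
Step 22: reduce E->T. Stack=[E] ptr=9 lookahead=$ remaining=[$]
Step 23: accept. Stack=[E] ptr=9 lookahead=$ remaining=[$]

Answer: 23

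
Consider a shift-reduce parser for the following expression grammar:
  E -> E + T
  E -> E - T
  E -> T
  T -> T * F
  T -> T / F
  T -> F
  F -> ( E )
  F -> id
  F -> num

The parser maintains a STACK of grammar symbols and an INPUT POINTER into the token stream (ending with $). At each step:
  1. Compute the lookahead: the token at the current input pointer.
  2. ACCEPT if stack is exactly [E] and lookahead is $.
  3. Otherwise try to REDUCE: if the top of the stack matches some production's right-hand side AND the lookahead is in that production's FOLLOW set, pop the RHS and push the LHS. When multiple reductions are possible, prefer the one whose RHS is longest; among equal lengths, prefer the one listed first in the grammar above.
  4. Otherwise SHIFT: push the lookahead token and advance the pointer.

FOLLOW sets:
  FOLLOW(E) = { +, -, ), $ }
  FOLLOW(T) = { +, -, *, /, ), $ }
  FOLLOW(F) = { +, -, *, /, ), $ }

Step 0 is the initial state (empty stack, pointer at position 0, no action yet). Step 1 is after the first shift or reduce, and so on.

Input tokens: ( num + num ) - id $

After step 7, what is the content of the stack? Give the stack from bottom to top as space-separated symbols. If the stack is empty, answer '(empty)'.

Step 1: shift (. Stack=[(] ptr=1 lookahead=num remaining=[num + num ) - id $]
Step 2: shift num. Stack=[( num] ptr=2 lookahead=+ remaining=[+ num ) - id $]
Step 3: reduce F->num. Stack=[( F] ptr=2 lookahead=+ remaining=[+ num ) - id $]
Step 4: reduce T->F. Stack=[( T] ptr=2 lookahead=+ remaining=[+ num ) - id $]
Step 5: reduce E->T. Stack=[( E] ptr=2 lookahead=+ remaining=[+ num ) - id $]
Step 6: shift +. Stack=[( E +] ptr=3 lookahead=num remaining=[num ) - id $]
Step 7: shift num. Stack=[( E + num] ptr=4 lookahead=) remaining=[) - id $]

Answer: ( E + num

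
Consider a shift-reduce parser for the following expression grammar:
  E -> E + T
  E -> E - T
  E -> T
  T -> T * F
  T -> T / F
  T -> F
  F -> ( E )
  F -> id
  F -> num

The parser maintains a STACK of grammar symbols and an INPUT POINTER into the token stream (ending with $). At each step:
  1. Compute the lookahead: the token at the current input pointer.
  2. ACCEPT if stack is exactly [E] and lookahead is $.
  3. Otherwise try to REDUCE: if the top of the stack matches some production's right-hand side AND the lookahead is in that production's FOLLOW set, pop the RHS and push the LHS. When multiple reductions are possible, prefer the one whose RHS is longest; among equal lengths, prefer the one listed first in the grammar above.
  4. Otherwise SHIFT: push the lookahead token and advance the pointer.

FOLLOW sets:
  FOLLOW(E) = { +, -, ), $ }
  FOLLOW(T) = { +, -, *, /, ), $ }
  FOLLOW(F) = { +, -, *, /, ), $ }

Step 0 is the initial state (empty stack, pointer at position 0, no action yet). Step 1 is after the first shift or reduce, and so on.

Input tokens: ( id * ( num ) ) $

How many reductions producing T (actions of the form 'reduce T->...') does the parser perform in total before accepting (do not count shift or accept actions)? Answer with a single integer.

Step 1: shift (. Stack=[(] ptr=1 lookahead=id remaining=[id * ( num ) ) $]
Step 2: shift id. Stack=[( id] ptr=2 lookahead=* remaining=[* ( num ) ) $]
Step 3: reduce F->id. Stack=[( F] ptr=2 lookahead=* remaining=[* ( num ) ) $]
Step 4: reduce T->F. Stack=[( T] ptr=2 lookahead=* remaining=[* ( num ) ) $]
Step 5: shift *. Stack=[( T *] ptr=3 lookahead=( remaining=[( num ) ) $]
Step 6: shift (. Stack=[( T * (] ptr=4 lookahead=num remaining=[num ) ) $]
Step 7: shift num. Stack=[( T * ( num] ptr=5 lookahead=) remaining=[) ) $]
Step 8: reduce F->num. Stack=[( T * ( F] ptr=5 lookahead=) remaining=[) ) $]
Step 9: reduce T->F. Stack=[( T * ( T] ptr=5 lookahead=) remaining=[) ) $]
Step 10: reduce E->T. Stack=[( T * ( E] ptr=5 lookahead=) remaining=[) ) $]
Step 11: shift ). Stack=[( T * ( E )] ptr=6 lookahead=) remaining=[) $]
Step 12: reduce F->( E ). Stack=[( T * F] ptr=6 lookahead=) remaining=[) $]
Step 13: reduce T->T * F. Stack=[( T] ptr=6 lookahead=) remaining=[) $]
Step 14: reduce E->T. Stack=[( E] ptr=6 lookahead=) remaining=[) $]
Step 15: shift ). Stack=[( E )] ptr=7 lookahead=$ remaining=[$]
Step 16: reduce F->( E ). Stack=[F] ptr=7 lookahead=$ remaining=[$]
Step 17: reduce T->F. Stack=[T] ptr=7 lookahead=$ remaining=[$]
Step 18: reduce E->T. Stack=[E] ptr=7 lookahead=$ remaining=[$]
Step 19: accept. Stack=[E] ptr=7 lookahead=$ remaining=[$]

Answer: 4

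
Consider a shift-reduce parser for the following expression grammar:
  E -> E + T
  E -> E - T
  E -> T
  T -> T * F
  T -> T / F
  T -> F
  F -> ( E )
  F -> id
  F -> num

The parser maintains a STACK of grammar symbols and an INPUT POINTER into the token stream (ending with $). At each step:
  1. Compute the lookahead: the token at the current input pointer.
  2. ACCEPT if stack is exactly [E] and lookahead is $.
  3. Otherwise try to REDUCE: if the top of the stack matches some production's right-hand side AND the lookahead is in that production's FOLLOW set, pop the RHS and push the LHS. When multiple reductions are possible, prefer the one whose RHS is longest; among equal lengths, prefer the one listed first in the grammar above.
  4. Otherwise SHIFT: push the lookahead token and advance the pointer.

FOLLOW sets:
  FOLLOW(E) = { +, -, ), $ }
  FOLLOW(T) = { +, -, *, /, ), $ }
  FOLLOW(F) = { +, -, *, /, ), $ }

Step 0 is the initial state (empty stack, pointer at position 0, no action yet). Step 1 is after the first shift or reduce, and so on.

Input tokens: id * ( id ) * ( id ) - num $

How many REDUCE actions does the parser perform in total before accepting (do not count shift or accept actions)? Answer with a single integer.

Answer: 16

Derivation:
Step 1: shift id. Stack=[id] ptr=1 lookahead=* remaining=[* ( id ) * ( id ) - num $]
Step 2: reduce F->id. Stack=[F] ptr=1 lookahead=* remaining=[* ( id ) * ( id ) - num $]
Step 3: reduce T->F. Stack=[T] ptr=1 lookahead=* remaining=[* ( id ) * ( id ) - num $]
Step 4: shift *. Stack=[T *] ptr=2 lookahead=( remaining=[( id ) * ( id ) - num $]
Step 5: shift (. Stack=[T * (] ptr=3 lookahead=id remaining=[id ) * ( id ) - num $]
Step 6: shift id. Stack=[T * ( id] ptr=4 lookahead=) remaining=[) * ( id ) - num $]
Step 7: reduce F->id. Stack=[T * ( F] ptr=4 lookahead=) remaining=[) * ( id ) - num $]
Step 8: reduce T->F. Stack=[T * ( T] ptr=4 lookahead=) remaining=[) * ( id ) - num $]
Step 9: reduce E->T. Stack=[T * ( E] ptr=4 lookahead=) remaining=[) * ( id ) - num $]
Step 10: shift ). Stack=[T * ( E )] ptr=5 lookahead=* remaining=[* ( id ) - num $]
Step 11: reduce F->( E ). Stack=[T * F] ptr=5 lookahead=* remaining=[* ( id ) - num $]
Step 12: reduce T->T * F. Stack=[T] ptr=5 lookahead=* remaining=[* ( id ) - num $]
Step 13: shift *. Stack=[T *] ptr=6 lookahead=( remaining=[( id ) - num $]
Step 14: shift (. Stack=[T * (] ptr=7 lookahead=id remaining=[id ) - num $]
Step 15: shift id. Stack=[T * ( id] ptr=8 lookahead=) remaining=[) - num $]
Step 16: reduce F->id. Stack=[T * ( F] ptr=8 lookahead=) remaining=[) - num $]
Step 17: reduce T->F. Stack=[T * ( T] ptr=8 lookahead=) remaining=[) - num $]
Step 18: reduce E->T. Stack=[T * ( E] ptr=8 lookahead=) remaining=[) - num $]
Step 19: shift ). Stack=[T * ( E )] ptr=9 lookahead=- remaining=[- num $]
Step 20: reduce F->( E ). Stack=[T * F] ptr=9 lookahead=- remaining=[- num $]
Step 21: reduce T->T * F. Stack=[T] ptr=9 lookahead=- remaining=[- num $]
Step 22: reduce E->T. Stack=[E] ptr=9 lookahead=- remaining=[- num $]
Step 23: shift -. Stack=[E -] ptr=10 lookahead=num remaining=[num $]
Step 24: shift num. Stack=[E - num] ptr=11 lookahead=$ remaining=[$]
Step 25: reduce F->num. Stack=[E - F] ptr=11 lookahead=$ remaining=[$]
Step 26: reduce T->F. Stack=[E - T] ptr=11 lookahead=$ remaining=[$]
Step 27: reduce E->E - T. Stack=[E] ptr=11 lookahead=$ remaining=[$]
Step 28: accept. Stack=[E] ptr=11 lookahead=$ remaining=[$]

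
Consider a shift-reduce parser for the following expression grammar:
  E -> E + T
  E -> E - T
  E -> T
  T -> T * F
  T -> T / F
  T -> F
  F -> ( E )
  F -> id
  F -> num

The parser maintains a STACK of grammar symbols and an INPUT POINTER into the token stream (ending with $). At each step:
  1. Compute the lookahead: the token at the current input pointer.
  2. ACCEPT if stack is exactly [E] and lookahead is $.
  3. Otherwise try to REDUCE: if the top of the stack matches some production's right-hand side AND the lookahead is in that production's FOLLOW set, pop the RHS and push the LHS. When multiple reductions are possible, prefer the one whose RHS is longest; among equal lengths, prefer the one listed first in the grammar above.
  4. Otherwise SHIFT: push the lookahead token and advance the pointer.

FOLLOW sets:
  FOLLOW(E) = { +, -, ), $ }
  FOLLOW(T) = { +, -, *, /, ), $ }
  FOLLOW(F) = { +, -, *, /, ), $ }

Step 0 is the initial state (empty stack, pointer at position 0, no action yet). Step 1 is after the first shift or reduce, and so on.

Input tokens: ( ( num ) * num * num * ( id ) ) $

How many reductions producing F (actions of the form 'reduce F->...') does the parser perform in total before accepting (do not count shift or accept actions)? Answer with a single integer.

Step 1: shift (. Stack=[(] ptr=1 lookahead=( remaining=[( num ) * num * num * ( id ) ) $]
Step 2: shift (. Stack=[( (] ptr=2 lookahead=num remaining=[num ) * num * num * ( id ) ) $]
Step 3: shift num. Stack=[( ( num] ptr=3 lookahead=) remaining=[) * num * num * ( id ) ) $]
Step 4: reduce F->num. Stack=[( ( F] ptr=3 lookahead=) remaining=[) * num * num * ( id ) ) $]
Step 5: reduce T->F. Stack=[( ( T] ptr=3 lookahead=) remaining=[) * num * num * ( id ) ) $]
Step 6: reduce E->T. Stack=[( ( E] ptr=3 lookahead=) remaining=[) * num * num * ( id ) ) $]
Step 7: shift ). Stack=[( ( E )] ptr=4 lookahead=* remaining=[* num * num * ( id ) ) $]
Step 8: reduce F->( E ). Stack=[( F] ptr=4 lookahead=* remaining=[* num * num * ( id ) ) $]
Step 9: reduce T->F. Stack=[( T] ptr=4 lookahead=* remaining=[* num * num * ( id ) ) $]
Step 10: shift *. Stack=[( T *] ptr=5 lookahead=num remaining=[num * num * ( id ) ) $]
Step 11: shift num. Stack=[( T * num] ptr=6 lookahead=* remaining=[* num * ( id ) ) $]
Step 12: reduce F->num. Stack=[( T * F] ptr=6 lookahead=* remaining=[* num * ( id ) ) $]
Step 13: reduce T->T * F. Stack=[( T] ptr=6 lookahead=* remaining=[* num * ( id ) ) $]
Step 14: shift *. Stack=[( T *] ptr=7 lookahead=num remaining=[num * ( id ) ) $]
Step 15: shift num. Stack=[( T * num] ptr=8 lookahead=* remaining=[* ( id ) ) $]
Step 16: reduce F->num. Stack=[( T * F] ptr=8 lookahead=* remaining=[* ( id ) ) $]
Step 17: reduce T->T * F. Stack=[( T] ptr=8 lookahead=* remaining=[* ( id ) ) $]
Step 18: shift *. Stack=[( T *] ptr=9 lookahead=( remaining=[( id ) ) $]
Step 19: shift (. Stack=[( T * (] ptr=10 lookahead=id remaining=[id ) ) $]
Step 20: shift id. Stack=[( T * ( id] ptr=11 lookahead=) remaining=[) ) $]
Step 21: reduce F->id. Stack=[( T * ( F] ptr=11 lookahead=) remaining=[) ) $]
Step 22: reduce T->F. Stack=[( T * ( T] ptr=11 lookahead=) remaining=[) ) $]
Step 23: reduce E->T. Stack=[( T * ( E] ptr=11 lookahead=) remaining=[) ) $]
Step 24: shift ). Stack=[( T * ( E )] ptr=12 lookahead=) remaining=[) $]
Step 25: reduce F->( E ). Stack=[( T * F] ptr=12 lookahead=) remaining=[) $]
Step 26: reduce T->T * F. Stack=[( T] ptr=12 lookahead=) remaining=[) $]
Step 27: reduce E->T. Stack=[( E] ptr=12 lookahead=) remaining=[) $]
Step 28: shift ). Stack=[( E )] ptr=13 lookahead=$ remaining=[$]
Step 29: reduce F->( E ). Stack=[F] ptr=13 lookahead=$ remaining=[$]
Step 30: reduce T->F. Stack=[T] ptr=13 lookahead=$ remaining=[$]
Step 31: reduce E->T. Stack=[E] ptr=13 lookahead=$ remaining=[$]
Step 32: accept. Stack=[E] ptr=13 lookahead=$ remaining=[$]

Answer: 7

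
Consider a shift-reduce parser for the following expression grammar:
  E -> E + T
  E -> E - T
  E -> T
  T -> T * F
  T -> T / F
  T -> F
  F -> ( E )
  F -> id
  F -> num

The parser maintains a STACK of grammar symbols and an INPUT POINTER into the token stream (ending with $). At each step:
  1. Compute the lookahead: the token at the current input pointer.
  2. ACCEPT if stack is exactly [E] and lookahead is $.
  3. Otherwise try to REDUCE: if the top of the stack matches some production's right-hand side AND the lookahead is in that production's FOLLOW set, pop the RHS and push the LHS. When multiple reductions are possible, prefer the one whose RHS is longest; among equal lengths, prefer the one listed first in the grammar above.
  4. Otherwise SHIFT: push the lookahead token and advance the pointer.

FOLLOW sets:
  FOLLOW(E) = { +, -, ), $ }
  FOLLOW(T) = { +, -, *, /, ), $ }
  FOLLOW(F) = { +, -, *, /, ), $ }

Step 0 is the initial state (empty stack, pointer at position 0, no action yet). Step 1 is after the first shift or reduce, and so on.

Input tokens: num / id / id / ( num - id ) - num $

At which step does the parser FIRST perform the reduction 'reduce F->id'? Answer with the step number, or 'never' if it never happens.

Answer: 6

Derivation:
Step 1: shift num. Stack=[num] ptr=1 lookahead=/ remaining=[/ id / id / ( num - id ) - num $]
Step 2: reduce F->num. Stack=[F] ptr=1 lookahead=/ remaining=[/ id / id / ( num - id ) - num $]
Step 3: reduce T->F. Stack=[T] ptr=1 lookahead=/ remaining=[/ id / id / ( num - id ) - num $]
Step 4: shift /. Stack=[T /] ptr=2 lookahead=id remaining=[id / id / ( num - id ) - num $]
Step 5: shift id. Stack=[T / id] ptr=3 lookahead=/ remaining=[/ id / ( num - id ) - num $]
Step 6: reduce F->id. Stack=[T / F] ptr=3 lookahead=/ remaining=[/ id / ( num - id ) - num $]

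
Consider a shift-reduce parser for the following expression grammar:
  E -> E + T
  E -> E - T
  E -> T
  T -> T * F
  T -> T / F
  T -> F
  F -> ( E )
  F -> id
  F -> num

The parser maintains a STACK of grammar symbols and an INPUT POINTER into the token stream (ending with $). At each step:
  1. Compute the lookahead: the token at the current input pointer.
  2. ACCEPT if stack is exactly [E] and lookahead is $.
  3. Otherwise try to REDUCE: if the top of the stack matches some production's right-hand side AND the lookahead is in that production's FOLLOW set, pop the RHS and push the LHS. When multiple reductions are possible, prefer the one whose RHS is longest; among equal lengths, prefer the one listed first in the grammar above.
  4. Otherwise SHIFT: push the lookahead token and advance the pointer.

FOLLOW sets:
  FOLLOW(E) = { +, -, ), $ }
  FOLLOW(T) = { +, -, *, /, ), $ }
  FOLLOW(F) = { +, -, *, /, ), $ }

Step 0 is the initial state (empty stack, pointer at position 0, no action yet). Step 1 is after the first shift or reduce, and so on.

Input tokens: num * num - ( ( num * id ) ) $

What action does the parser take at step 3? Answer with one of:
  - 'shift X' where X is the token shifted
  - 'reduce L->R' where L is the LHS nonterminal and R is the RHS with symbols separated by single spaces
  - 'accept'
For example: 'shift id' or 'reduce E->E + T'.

Answer: reduce T->F

Derivation:
Step 1: shift num. Stack=[num] ptr=1 lookahead=* remaining=[* num - ( ( num * id ) ) $]
Step 2: reduce F->num. Stack=[F] ptr=1 lookahead=* remaining=[* num - ( ( num * id ) ) $]
Step 3: reduce T->F. Stack=[T] ptr=1 lookahead=* remaining=[* num - ( ( num * id ) ) $]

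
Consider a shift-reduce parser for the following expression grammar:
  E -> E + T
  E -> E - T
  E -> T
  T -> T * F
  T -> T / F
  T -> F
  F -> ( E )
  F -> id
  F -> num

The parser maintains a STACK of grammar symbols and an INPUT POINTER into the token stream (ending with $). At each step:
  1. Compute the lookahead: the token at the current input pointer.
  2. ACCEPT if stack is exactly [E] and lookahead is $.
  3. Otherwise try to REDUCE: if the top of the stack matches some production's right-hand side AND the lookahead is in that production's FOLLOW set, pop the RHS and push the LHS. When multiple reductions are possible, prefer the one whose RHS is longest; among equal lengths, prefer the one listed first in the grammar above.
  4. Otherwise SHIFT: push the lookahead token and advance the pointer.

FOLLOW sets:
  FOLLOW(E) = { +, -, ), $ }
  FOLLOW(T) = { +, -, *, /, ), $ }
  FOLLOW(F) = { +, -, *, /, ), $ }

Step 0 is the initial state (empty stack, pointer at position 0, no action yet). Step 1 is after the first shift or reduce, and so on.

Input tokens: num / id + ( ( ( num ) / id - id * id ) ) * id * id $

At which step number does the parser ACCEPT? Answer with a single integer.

Step 1: shift num. Stack=[num] ptr=1 lookahead=/ remaining=[/ id + ( ( ( num ) / id - id * id ) ) * id * id $]
Step 2: reduce F->num. Stack=[F] ptr=1 lookahead=/ remaining=[/ id + ( ( ( num ) / id - id * id ) ) * id * id $]
Step 3: reduce T->F. Stack=[T] ptr=1 lookahead=/ remaining=[/ id + ( ( ( num ) / id - id * id ) ) * id * id $]
Step 4: shift /. Stack=[T /] ptr=2 lookahead=id remaining=[id + ( ( ( num ) / id - id * id ) ) * id * id $]
Step 5: shift id. Stack=[T / id] ptr=3 lookahead=+ remaining=[+ ( ( ( num ) / id - id * id ) ) * id * id $]
Step 6: reduce F->id. Stack=[T / F] ptr=3 lookahead=+ remaining=[+ ( ( ( num ) / id - id * id ) ) * id * id $]
Step 7: reduce T->T / F. Stack=[T] ptr=3 lookahead=+ remaining=[+ ( ( ( num ) / id - id * id ) ) * id * id $]
Step 8: reduce E->T. Stack=[E] ptr=3 lookahead=+ remaining=[+ ( ( ( num ) / id - id * id ) ) * id * id $]
Step 9: shift +. Stack=[E +] ptr=4 lookahead=( remaining=[( ( ( num ) / id - id * id ) ) * id * id $]
Step 10: shift (. Stack=[E + (] ptr=5 lookahead=( remaining=[( ( num ) / id - id * id ) ) * id * id $]
Step 11: shift (. Stack=[E + ( (] ptr=6 lookahead=( remaining=[( num ) / id - id * id ) ) * id * id $]
Step 12: shift (. Stack=[E + ( ( (] ptr=7 lookahead=num remaining=[num ) / id - id * id ) ) * id * id $]
Step 13: shift num. Stack=[E + ( ( ( num] ptr=8 lookahead=) remaining=[) / id - id * id ) ) * id * id $]
Step 14: reduce F->num. Stack=[E + ( ( ( F] ptr=8 lookahead=) remaining=[) / id - id * id ) ) * id * id $]
Step 15: reduce T->F. Stack=[E + ( ( ( T] ptr=8 lookahead=) remaining=[) / id - id * id ) ) * id * id $]
Step 16: reduce E->T. Stack=[E + ( ( ( E] ptr=8 lookahead=) remaining=[) / id - id * id ) ) * id * id $]
Step 17: shift ). Stack=[E + ( ( ( E )] ptr=9 lookahead=/ remaining=[/ id - id * id ) ) * id * id $]
Step 18: reduce F->( E ). Stack=[E + ( ( F] ptr=9 lookahead=/ remaining=[/ id - id * id ) ) * id * id $]
Step 19: reduce T->F. Stack=[E + ( ( T] ptr=9 lookahead=/ remaining=[/ id - id * id ) ) * id * id $]
Step 20: shift /. Stack=[E + ( ( T /] ptr=10 lookahead=id remaining=[id - id * id ) ) * id * id $]
Step 21: shift id. Stack=[E + ( ( T / id] ptr=11 lookahead=- remaining=[- id * id ) ) * id * id $]
Step 22: reduce F->id. Stack=[E + ( ( T / F] ptr=11 lookahead=- remaining=[- id * id ) ) * id * id $]
Step 23: reduce T->T / F. Stack=[E + ( ( T] ptr=11 lookahead=- remaining=[- id * id ) ) * id * id $]
Step 24: reduce E->T. Stack=[E + ( ( E] ptr=11 lookahead=- remaining=[- id * id ) ) * id * id $]
Step 25: shift -. Stack=[E + ( ( E -] ptr=12 lookahead=id remaining=[id * id ) ) * id * id $]
Step 26: shift id. Stack=[E + ( ( E - id] ptr=13 lookahead=* remaining=[* id ) ) * id * id $]
Step 27: reduce F->id. Stack=[E + ( ( E - F] ptr=13 lookahead=* remaining=[* id ) ) * id * id $]
Step 28: reduce T->F. Stack=[E + ( ( E - T] ptr=13 lookahead=* remaining=[* id ) ) * id * id $]
Step 29: shift *. Stack=[E + ( ( E - T *] ptr=14 lookahead=id remaining=[id ) ) * id * id $]
Step 30: shift id. Stack=[E + ( ( E - T * id] ptr=15 lookahead=) remaining=[) ) * id * id $]
Step 31: reduce F->id. Stack=[E + ( ( E - T * F] ptr=15 lookahead=) remaining=[) ) * id * id $]
Step 32: reduce T->T * F. Stack=[E + ( ( E - T] ptr=15 lookahead=) remaining=[) ) * id * id $]
Step 33: reduce E->E - T. Stack=[E + ( ( E] ptr=15 lookahead=) remaining=[) ) * id * id $]
Step 34: shift ). Stack=[E + ( ( E )] ptr=16 lookahead=) remaining=[) * id * id $]
Step 35: reduce F->( E ). Stack=[E + ( F] ptr=16 lookahead=) remaining=[) * id * id $]
Step 36: reduce T->F. Stack=[E + ( T] ptr=16 lookahead=) remaining=[) * id * id $]
Step 37: reduce E->T. Stack=[E + ( E] ptr=16 lookahead=) remaining=[) * id * id $]
Step 38: shift ). Stack=[E + ( E )] ptr=17 lookahead=* remaining=[* id * id $]
Step 39: reduce F->( E ). Stack=[E + F] ptr=17 lookahead=* remaining=[* id * id $]
Step 40: reduce T->F. Stack=[E + T] ptr=17 lookahead=* remaining=[* id * id $]
Step 41: shift *. Stack=[E + T *] ptr=18 lookahead=id remaining=[id * id $]
Step 42: shift id. Stack=[E + T * id] ptr=19 lookahead=* remaining=[* id $]
Step 43: reduce F->id. Stack=[E + T * F] ptr=19 lookahead=* remaining=[* id $]
Step 44: reduce T->T * F. Stack=[E + T] ptr=19 lookahead=* remaining=[* id $]
Step 45: shift *. Stack=[E + T *] ptr=20 lookahead=id remaining=[id $]
Step 46: shift id. Stack=[E + T * id] ptr=21 lookahead=$ remaining=[$]
Step 47: reduce F->id. Stack=[E + T * F] ptr=21 lookahead=$ remaining=[$]
Step 48: reduce T->T * F. Stack=[E + T] ptr=21 lookahead=$ remaining=[$]
Step 49: reduce E->E + T. Stack=[E] ptr=21 lookahead=$ remaining=[$]
Step 50: accept. Stack=[E] ptr=21 lookahead=$ remaining=[$]

Answer: 50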